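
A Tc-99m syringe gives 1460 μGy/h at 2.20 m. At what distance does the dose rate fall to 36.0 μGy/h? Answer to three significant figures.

14.0 m

By the inverse-square law, d₂ = d₁·√(I₁/I₂).
I₁/I₂ = 1460/36.0 = 40.56, so d₂ = 2.20 × √40.56 = 14.01 m.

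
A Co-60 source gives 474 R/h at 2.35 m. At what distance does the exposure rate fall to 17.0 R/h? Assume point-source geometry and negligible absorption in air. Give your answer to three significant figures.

12.4 m

Since intensity falls as 1/r², d₂ = d₁·√(I₁/I₂).
I₁/I₂ = 474/17.0 = 27.88, so d₂ = 2.35 × √27.88 = 12.41 m.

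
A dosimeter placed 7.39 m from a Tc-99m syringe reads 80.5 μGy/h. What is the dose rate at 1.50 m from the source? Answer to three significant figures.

By the inverse-square law, scaling from 7.39 m to 1.50 m:
80.5 × (7.39/1.50)² = 80.5 × 24.27 = 1954 μGy/h.

1950 μGy/h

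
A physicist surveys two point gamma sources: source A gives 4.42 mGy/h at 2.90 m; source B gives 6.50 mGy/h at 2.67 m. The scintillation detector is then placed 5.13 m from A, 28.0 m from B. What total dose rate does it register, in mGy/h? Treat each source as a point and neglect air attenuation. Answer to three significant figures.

By superposition, sum each source's inverse-square contribution:
A: 4.42 × (2.90/5.13)² = 1.412 mGy/h
B: 6.50 × (2.67/28.0)² = 0.05910 mGy/h
Total = 1.412 + 0.05910 = 1.471 mGy/h.

1.47 mGy/h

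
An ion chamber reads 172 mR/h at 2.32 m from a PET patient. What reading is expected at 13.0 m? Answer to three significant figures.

Applying the 1/r² law, the rate at 13.0 m is
(2.32/13.0)² = 0.03185, so 172 × 0.03185 = 5.478 mR/h.

5.48 mR/h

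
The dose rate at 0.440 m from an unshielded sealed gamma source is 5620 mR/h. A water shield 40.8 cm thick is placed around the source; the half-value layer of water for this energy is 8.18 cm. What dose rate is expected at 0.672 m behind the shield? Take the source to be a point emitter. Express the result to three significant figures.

75.9 mR/h

Distance alone: (0.440/0.672)² = 0.4287, so 5620 × 0.4287 = 2409 mR/h.
Shield: 40.8/8.18 = 4.988 half-value layers → attenuation 2^(−4.988) = 0.03151.
Combined: 2409 × 0.03151 = 75.91 mR/h.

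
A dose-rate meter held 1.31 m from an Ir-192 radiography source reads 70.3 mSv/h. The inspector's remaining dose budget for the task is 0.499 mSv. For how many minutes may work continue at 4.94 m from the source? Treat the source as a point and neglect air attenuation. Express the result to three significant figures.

Intensity scales as (d₁/d₂)², so rate at 4.94 m:
70.3 × (1.31/4.94)² = 70.3 × 0.07032 = 4.943 mSv/h.
Stay time = 0.499 mSv ÷ 4.943 mSv/h = 0.1010 h = 6.060 min.

6.06 min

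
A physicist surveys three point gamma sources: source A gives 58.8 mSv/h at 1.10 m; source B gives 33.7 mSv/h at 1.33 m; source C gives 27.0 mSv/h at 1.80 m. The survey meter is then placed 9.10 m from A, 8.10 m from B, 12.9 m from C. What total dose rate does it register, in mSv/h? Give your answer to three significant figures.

By superposition, sum each source's inverse-square contribution:
A: 58.8 × (1.10/9.10)² = 0.8592 mSv/h
B: 33.7 × (1.33/8.10)² = 0.9086 mSv/h
C: 27.0 × (1.80/12.9)² = 0.5257 mSv/h
Total = 0.8592 + 0.9086 + 0.5257 = 2.293 mSv/h.

2.29 mSv/h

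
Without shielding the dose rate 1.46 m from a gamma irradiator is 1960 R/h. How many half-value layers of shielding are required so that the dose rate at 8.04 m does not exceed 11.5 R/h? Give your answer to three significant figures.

2.49 half-value layers

At 8.04 m, distance alone gives (1.46/8.04)² = 0.03298, so 1960 × 0.03298 = 64.64 R/h.
Further attenuation needed: 64.64/11.5 = 5.621.
n = log₂(5.621) = 2.491 half-value layers.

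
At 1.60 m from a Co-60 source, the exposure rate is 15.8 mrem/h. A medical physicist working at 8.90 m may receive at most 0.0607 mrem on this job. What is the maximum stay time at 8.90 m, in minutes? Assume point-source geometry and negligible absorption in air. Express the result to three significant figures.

Applying the 1/r² law, rate at 8.90 m:
(1.60/8.90)² = 0.03232, so 15.8 × 0.03232 = 0.5107 mrem/h.
Stay time = 0.0607 mrem ÷ 0.5107 mrem/h = 0.1189 h = 7.134 min.

7.13 min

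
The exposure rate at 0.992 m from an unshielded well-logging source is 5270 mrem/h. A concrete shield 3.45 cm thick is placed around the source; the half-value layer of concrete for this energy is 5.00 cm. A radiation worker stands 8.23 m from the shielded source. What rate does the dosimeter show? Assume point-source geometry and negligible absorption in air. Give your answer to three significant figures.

47.5 mrem/h

Distance alone: (0.992/8.23)² = 0.01453, so 5270 × 0.01453 = 76.57 mrem/h.
Shield: 3.45/5.00 = 0.6900 half-value layers → attenuation 2^(−0.6900) = 0.6199.
Combined: 76.57 × 0.6199 = 47.47 mrem/h.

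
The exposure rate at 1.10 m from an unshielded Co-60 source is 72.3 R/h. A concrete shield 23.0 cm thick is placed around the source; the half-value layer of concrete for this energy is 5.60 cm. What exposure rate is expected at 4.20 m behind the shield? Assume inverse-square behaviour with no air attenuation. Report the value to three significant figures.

Distance alone: (1.10/4.20)² = 0.06859, so 72.3 × 0.06859 = 4.959 R/h.
Shield: 23.0/5.60 = 4.107 half-value layers → attenuation 2^(−4.107) = 0.05803.
Combined: 4.959 × 0.05803 = 0.2878 R/h.

0.288 R/h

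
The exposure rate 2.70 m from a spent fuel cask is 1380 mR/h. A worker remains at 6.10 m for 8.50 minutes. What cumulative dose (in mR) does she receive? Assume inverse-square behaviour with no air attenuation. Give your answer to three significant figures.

By the inverse-square law, rate at 6.10 m:
1380 × (2.70/6.10)² = 1380 × 0.1959 = 270.3 mR/h.
Dose = rate × time = 270.3 mR/h × 0.1417 h = 38.30 mR.

38.3 mR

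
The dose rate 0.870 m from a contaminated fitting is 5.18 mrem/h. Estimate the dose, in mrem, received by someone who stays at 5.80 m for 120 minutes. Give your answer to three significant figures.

By the inverse-square law, rate at 5.80 m:
(0.870/5.80)² = 0.02250, so 5.18 × 0.02250 = 0.1165 mrem/h.
Dose = rate × time = 0.1165 mrem/h × 2.000 h = 0.2330 mrem.

0.233 mrem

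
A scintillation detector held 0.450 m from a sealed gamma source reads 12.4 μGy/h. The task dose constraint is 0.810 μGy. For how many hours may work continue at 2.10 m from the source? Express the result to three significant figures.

By the inverse-square law, rate at 2.10 m:
(0.450/2.10)² = 0.04592, so 12.4 × 0.04592 = 0.5694 μGy/h.
Stay time = 0.810 μGy ÷ 0.5694 μGy/h = 1.423 h.

1.42 h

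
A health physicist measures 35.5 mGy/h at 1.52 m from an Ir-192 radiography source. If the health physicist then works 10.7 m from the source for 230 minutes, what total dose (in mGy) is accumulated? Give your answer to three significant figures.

2.75 mGy

Intensity scales as (d₁/d₂)², so rate at 10.7 m:
(1.52/10.7)² = 0.02018, so 35.5 × 0.02018 = 0.7164 mGy/h.
Dose = rate × time = 0.7164 mGy/h × 3.833 h = 2.746 mGy.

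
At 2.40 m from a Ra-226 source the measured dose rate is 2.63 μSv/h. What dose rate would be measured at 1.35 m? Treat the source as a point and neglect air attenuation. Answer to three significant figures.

8.31 μSv/h

Intensity scales as (d₁/d₂)², so scaling from 2.40 m to 1.35 m:
2.63 × (2.40/1.35)² = 2.63 × 3.160 = 8.311 μSv/h.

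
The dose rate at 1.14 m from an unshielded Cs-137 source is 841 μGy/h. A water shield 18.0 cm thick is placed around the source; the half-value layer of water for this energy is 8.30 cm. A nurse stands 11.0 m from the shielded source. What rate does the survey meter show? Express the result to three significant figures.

2.01 μGy/h

Distance alone: (1.14/11.0)² = 0.01074, so 841 × 0.01074 = 9.032 μGy/h.
Shield: 18.0/8.30 = 2.169 half-value layers → attenuation 2^(−2.169) = 0.2224.
Combined: 9.032 × 0.2224 = 2.009 μGy/h.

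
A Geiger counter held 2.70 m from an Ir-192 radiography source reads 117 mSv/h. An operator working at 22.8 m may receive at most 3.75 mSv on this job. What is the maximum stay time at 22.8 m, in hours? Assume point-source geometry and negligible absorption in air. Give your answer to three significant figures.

By the inverse-square law, rate at 22.8 m:
(2.70/22.8)² = 0.01402, so 117 × 0.01402 = 1.640 mSv/h.
Stay time = 3.75 mSv ÷ 1.640 mSv/h = 2.287 h.

2.29 h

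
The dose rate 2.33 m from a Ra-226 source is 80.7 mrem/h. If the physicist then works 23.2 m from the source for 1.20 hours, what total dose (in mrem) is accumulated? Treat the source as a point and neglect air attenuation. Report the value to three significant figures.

Intensity scales as (d₁/d₂)², so rate at 23.2 m:
80.7 × (2.33/23.2)² = 80.7 × 0.01009 = 0.8143 mrem/h.
Dose = rate × time = 0.8143 mrem/h × 1.200 h = 0.9772 mrem.

0.977 mrem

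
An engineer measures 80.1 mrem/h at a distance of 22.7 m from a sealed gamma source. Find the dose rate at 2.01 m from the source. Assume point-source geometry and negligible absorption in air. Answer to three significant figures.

10200 mrem/h

Since intensity falls as 1/r², the rate at 2.01 m is
80.1 × (22.7/2.01)² = 80.1 × 127.5 = 10210 mrem/h.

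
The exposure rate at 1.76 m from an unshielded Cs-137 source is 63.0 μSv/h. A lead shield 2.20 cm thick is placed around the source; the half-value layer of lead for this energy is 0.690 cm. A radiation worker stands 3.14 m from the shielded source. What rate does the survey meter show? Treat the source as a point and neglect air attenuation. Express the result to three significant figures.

2.17 μSv/h

Distance alone: (1.76/3.14)² = 0.3142, so 63.0 × 0.3142 = 19.79 μSv/h.
Shield: 2.20/0.690 = 3.188 half-value layers → attenuation 2^(−3.188) = 0.1097.
Combined: 19.79 × 0.1097 = 2.171 μSv/h.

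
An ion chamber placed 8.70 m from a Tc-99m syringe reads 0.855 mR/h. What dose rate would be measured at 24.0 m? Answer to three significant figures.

0.112 mR/h

By the inverse-square law, scaling from 8.70 m to 24.0 m:
(8.70/24.0)² = 0.1314, so 0.855 × 0.1314 = 0.1123 mR/h.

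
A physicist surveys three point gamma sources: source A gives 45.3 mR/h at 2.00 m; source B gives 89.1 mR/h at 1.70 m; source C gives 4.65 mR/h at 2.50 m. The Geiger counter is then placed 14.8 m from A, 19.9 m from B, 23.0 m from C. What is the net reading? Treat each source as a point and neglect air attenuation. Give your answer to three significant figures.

Each source contributes Iᵢ·(dᵢ/rᵢ)²; contributions add.
A: 45.3 × (2.00/14.8)² = 0.8272 mR/h
B: 89.1 × (1.70/19.9)² = 0.6502 mR/h
C: 4.65 × (2.50/23.0)² = 0.05494 mR/h
Total = 0.8272 + 0.6502 + 0.05494 = 1.532 mR/h.

1.53 mR/h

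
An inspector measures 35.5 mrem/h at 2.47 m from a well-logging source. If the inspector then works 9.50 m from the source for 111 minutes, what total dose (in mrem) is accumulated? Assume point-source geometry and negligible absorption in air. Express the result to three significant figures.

4.44 mrem

Using I₁d₁² = I₂d₂², rate at 9.50 m:
35.5 × (2.47/9.50)² = 35.5 × 0.06760 = 2.400 mrem/h.
Dose = rate × time = 2.400 mrem/h × 1.850 h = 4.440 mrem.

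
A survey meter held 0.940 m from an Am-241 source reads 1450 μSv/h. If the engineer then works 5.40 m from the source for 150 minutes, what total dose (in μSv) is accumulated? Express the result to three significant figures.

Using I₁d₁² = I₂d₂², rate at 5.40 m:
1450 × (0.940/5.40)² = 1450 × 0.03030 = 43.94 μSv/h.
Dose = rate × time = 43.94 μSv/h × 2.500 h = 109.8 μSv.

110 μSv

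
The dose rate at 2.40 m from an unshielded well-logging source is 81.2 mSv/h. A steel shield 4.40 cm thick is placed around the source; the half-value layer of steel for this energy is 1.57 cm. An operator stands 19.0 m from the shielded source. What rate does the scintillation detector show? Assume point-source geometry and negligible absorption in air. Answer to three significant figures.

Distance alone: 81.2 × (2.40/19.0)² = 81.2 × 0.01596 = 1.296 mSv/h.
Shield: 4.40/1.57 = 2.803 half-value layers → attenuation 2^(−2.803) = 0.1433.
Combined: 1.296 × 0.1433 = 0.1857 mSv/h.

0.186 mSv/h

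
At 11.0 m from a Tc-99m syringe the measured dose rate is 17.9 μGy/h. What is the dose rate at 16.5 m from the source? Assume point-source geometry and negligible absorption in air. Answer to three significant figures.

Using I₁d₁² = I₂d₂², scaling from 11.0 m to 16.5 m:
17.9 × (11.0/16.5)² = 17.9 × 0.4444 = 7.955 μGy/h.

7.96 μGy/h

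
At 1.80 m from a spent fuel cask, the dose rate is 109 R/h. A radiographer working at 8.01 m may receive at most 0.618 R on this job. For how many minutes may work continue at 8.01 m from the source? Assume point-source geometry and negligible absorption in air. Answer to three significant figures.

6.74 min

Applying the 1/r² law, rate at 8.01 m:
(1.80/8.01)² = 0.05050, so 109 × 0.05050 = 5.505 R/h.
Stay time = 0.618 R ÷ 5.505 R/h = 0.1123 h = 6.738 min.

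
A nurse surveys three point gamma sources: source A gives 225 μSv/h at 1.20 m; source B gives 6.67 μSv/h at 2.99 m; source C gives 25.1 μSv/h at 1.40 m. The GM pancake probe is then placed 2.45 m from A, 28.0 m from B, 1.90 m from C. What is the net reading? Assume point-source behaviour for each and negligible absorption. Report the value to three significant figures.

Each source contributes Iᵢ·(dᵢ/rᵢ)²; contributions add.
A: 225 × (1.20/2.45)² = 53.98 μSv/h
B: 6.67 × (2.99/28.0)² = 0.07606 μSv/h
C: 25.1 × (1.40/1.90)² = 13.63 μSv/h
Total = 53.98 + 0.07606 + 13.63 = 67.69 μSv/h.

67.7 μSv/h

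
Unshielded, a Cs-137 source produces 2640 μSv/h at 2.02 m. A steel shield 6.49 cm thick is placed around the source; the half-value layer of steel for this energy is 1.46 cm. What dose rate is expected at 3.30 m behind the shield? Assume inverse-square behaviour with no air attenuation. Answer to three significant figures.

Distance alone: (2.02/3.30)² = 0.3747, so 2640 × 0.3747 = 989.2 μSv/h.
Shield: 6.49/1.46 = 4.445 half-value layers → attenuation 2^(−4.445) = 0.04591.
Combined: 989.2 × 0.04591 = 45.41 μSv/h.

45.4 μSv/h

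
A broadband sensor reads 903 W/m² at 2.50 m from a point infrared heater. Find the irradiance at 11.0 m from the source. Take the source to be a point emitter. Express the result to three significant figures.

Since intensity falls as 1/r², the rate at 11.0 m is
(2.50/11.0)² = 0.05165, so 903 × 0.05165 = 46.64 W/m².

46.6 W/m²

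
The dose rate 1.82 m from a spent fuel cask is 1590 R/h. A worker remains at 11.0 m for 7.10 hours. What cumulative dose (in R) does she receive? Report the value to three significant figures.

309 R

Intensity scales as (d₁/d₂)², so rate at 11.0 m:
1590 × (1.82/11.0)² = 1590 × 0.02738 = 43.53 R/h.
Dose = rate × time = 43.53 R/h × 7.100 h = 309.1 R.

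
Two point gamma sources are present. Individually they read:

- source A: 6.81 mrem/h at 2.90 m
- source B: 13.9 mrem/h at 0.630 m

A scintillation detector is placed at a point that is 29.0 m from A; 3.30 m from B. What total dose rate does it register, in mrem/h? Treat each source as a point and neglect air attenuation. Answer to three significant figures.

Each source contributes Iᵢ·(dᵢ/rᵢ)²; contributions add.
A: 6.81 × (2.90/29.0)² = 0.06810 mrem/h
B: 13.9 × (0.630/3.30)² = 0.5066 mrem/h
Total = 0.06810 + 0.5066 = 0.5747 mrem/h.

0.575 mrem/h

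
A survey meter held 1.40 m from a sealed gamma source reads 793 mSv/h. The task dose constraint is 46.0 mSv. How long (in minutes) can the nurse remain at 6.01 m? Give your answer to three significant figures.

Since intensity falls as 1/r², rate at 6.01 m:
(1.40/6.01)² = 0.05426, so 793 × 0.05426 = 43.03 mSv/h.
Stay time = 46.0 mSv ÷ 43.03 mSv/h = 1.069 h = 64.14 min.

64.1 min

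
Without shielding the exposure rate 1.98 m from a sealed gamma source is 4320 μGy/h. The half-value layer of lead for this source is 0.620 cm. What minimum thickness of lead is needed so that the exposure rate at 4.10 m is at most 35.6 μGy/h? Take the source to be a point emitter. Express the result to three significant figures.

At 4.10 m, distance alone gives (1.98/4.10)² = 0.2332, so 4320 × 0.2332 = 1007 μGy/h.
Further attenuation needed: 1007/35.6 = 28.29.
n = log₂(28.29) = 4.822 half-value layers.
Thickness = 4.822 × 0.620 cm = 2.990 cm.

2.99 cm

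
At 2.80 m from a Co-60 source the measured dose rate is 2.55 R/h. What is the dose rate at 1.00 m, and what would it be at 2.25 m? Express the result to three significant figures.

Since intensity falls as 1/r²,
At 1.00 m: 2.55 × (2.80/1.00)² = 2.55 × 7.840 = 19.99 R/h
At 2.25 m: (1.00/2.25)² = 0.1975, so 19.99 × 0.1975 = 3.948 R/h.

20.0 R/h; 3.95 R/h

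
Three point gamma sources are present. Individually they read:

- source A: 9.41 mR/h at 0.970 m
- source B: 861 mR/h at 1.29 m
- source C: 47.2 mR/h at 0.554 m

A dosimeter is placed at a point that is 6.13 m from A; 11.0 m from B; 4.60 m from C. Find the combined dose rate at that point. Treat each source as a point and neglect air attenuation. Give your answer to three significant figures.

12.8 mR/h

Each source contributes Iᵢ·(dᵢ/rᵢ)²; contributions add.
A: 9.41 × (0.970/6.13)² = 0.2356 mR/h
B: 861 × (1.29/11.0)² = 11.84 mR/h
C: 47.2 × (0.554/4.60)² = 0.6846 mR/h
Total = 0.2356 + 11.84 + 0.6846 = 12.76 mR/h.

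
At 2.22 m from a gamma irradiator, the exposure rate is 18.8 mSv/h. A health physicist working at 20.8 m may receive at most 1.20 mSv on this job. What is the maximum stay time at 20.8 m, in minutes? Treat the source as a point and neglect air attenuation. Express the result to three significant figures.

336 min

Intensity scales as (d₁/d₂)², so rate at 20.8 m:
18.8 × (2.22/20.8)² = 18.8 × 0.01139 = 0.2141 mSv/h.
Stay time = 1.20 mSv ÷ 0.2141 mSv/h = 5.605 h = 336.3 min.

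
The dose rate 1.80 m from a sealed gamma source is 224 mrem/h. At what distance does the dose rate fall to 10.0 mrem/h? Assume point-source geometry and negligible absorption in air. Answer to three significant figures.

8.52 m

Since intensity falls as 1/r², d₂ = d₁·√(I₁/I₂).
I₁/I₂ = 224/10.0 = 22.40, so d₂ = 1.80 × √22.40 = 8.519 m.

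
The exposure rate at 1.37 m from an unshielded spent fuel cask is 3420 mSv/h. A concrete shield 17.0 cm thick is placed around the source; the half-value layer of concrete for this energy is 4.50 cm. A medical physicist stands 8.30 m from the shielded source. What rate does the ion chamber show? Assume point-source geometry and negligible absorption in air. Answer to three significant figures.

6.79 mSv/h

Distance alone: 3420 × (1.37/8.30)² = 3420 × 0.02724 = 93.16 mSv/h.
Shield: 17.0/4.50 = 3.778 half-value layers → attenuation 2^(−3.778) = 0.07290.
Combined: 93.16 × 0.07290 = 6.791 mSv/h.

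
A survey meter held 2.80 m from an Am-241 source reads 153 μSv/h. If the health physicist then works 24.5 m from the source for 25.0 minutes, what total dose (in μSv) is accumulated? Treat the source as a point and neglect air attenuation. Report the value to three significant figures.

Applying the 1/r² law, rate at 24.5 m:
153 × (2.80/24.5)² = 153 × 0.01306 = 1.998 μSv/h.
Dose = rate × time = 1.998 μSv/h × 0.4167 h = 0.8326 μSv.

0.833 μSv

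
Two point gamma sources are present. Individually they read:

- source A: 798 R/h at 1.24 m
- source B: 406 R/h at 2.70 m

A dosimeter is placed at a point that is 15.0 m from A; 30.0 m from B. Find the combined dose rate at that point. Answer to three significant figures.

Each source contributes Iᵢ·(dᵢ/rᵢ)²; contributions add.
A: 798 × (1.24/15.0)² = 5.453 R/h
B: 406 × (2.70/30.0)² = 3.289 R/h
Total = 5.453 + 3.289 = 8.742 R/h.

8.74 R/h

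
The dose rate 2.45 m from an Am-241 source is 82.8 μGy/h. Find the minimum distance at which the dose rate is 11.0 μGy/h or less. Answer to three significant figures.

Using I₁d₁² = I₂d₂², d₂ = d₁·√(I₁/I₂).
I₁/I₂ = 82.8/11.0 = 7.527, so d₂ = 2.45 × √7.527 = 6.722 m.

6.72 m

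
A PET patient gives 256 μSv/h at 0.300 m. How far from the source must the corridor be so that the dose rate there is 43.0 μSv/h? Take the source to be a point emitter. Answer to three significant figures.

Applying the 1/r² law, d₂ = d₁·√(I₁/I₂).
I₁/I₂ = 256/43.0 = 5.953, so d₂ = 0.300 × √5.953 = 0.7320 m.

0.732 m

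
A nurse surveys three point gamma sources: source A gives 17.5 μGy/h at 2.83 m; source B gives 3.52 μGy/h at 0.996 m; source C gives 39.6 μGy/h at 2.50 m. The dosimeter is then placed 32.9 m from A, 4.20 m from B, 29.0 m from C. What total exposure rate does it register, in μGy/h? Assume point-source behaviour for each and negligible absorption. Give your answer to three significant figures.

0.622 μGy/h

By superposition, sum each source's inverse-square contribution:
A: 17.5 × (2.83/32.9)² = 0.1295 μGy/h
B: 3.52 × (0.996/4.20)² = 0.1980 μGy/h
C: 39.6 × (2.50/29.0)² = 0.2943 μGy/h
Total = 0.1295 + 0.1980 + 0.2943 = 0.6218 μGy/h.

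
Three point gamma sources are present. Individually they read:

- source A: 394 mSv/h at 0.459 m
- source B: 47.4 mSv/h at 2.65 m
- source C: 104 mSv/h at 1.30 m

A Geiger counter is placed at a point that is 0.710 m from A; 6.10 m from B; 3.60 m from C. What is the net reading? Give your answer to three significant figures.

By superposition, sum each source's inverse-square contribution:
A: 394 × (0.459/0.710)² = 164.7 mSv/h
B: 47.4 × (2.65/6.10)² = 8.946 mSv/h
C: 104 × (1.30/3.60)² = 13.56 mSv/h
Total = 164.7 + 8.946 + 13.56 = 187.2 mSv/h.

187 mSv/h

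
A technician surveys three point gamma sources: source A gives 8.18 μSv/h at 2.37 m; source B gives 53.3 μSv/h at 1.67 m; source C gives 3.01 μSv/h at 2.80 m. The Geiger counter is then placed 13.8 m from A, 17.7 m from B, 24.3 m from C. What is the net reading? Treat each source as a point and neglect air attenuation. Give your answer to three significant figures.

0.756 μSv/h

Each source contributes Iᵢ·(dᵢ/rᵢ)²; contributions add.
A: 8.18 × (2.37/13.8)² = 0.2413 μSv/h
B: 53.3 × (1.67/17.7)² = 0.4745 μSv/h
C: 3.01 × (2.80/24.3)² = 0.03996 μSv/h
Total = 0.2413 + 0.4745 + 0.03996 = 0.7558 μSv/h.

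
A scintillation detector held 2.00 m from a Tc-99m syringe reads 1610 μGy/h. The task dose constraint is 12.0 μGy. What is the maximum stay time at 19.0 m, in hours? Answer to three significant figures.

0.673 h

Using I₁d₁² = I₂d₂², rate at 19.0 m:
(2.00/19.0)² = 0.01108, so 1610 × 0.01108 = 17.84 μGy/h.
Stay time = 12.0 μGy ÷ 17.84 μGy/h = 0.6726 h.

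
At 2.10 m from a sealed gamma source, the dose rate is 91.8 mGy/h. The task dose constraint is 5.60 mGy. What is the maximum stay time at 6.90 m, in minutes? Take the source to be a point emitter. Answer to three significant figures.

Intensity scales as (d₁/d₂)², so rate at 6.90 m:
91.8 × (2.10/6.90)² = 91.8 × 0.09263 = 8.503 mGy/h.
Stay time = 5.60 mGy ÷ 8.503 mGy/h = 0.6586 h = 39.52 min.

39.5 min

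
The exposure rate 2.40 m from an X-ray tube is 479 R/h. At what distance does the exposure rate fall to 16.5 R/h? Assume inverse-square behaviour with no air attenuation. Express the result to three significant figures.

Since intensity falls as 1/r², d₂ = d₁·√(I₁/I₂).
I₁/I₂ = 479/16.5 = 29.03, so d₂ = 2.40 × √29.03 = 12.93 m.

12.9 m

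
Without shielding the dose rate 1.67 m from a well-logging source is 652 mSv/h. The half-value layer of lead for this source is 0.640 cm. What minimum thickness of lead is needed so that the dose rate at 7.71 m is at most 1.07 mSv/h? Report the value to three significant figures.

3.10 cm

At 7.71 m, distance alone gives 652 × (1.67/7.71)² = 652 × 0.04692 = 30.59 mSv/h.
Further attenuation needed: 30.59/1.07 = 28.59.
n = log₂(28.59) = 4.837 half-value layers.
Thickness = 4.837 × 0.640 cm = 3.096 cm.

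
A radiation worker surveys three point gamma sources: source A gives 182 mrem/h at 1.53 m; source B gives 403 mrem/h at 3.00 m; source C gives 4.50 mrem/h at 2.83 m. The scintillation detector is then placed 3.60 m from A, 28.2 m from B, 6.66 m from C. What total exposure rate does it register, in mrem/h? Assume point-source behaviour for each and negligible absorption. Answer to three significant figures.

38.2 mrem/h

Each source contributes Iᵢ·(dᵢ/rᵢ)²; contributions add.
A: 182 × (1.53/3.60)² = 32.87 mrem/h
B: 403 × (3.00/28.2)² = 4.561 mrem/h
C: 4.50 × (2.83/6.66)² = 0.8125 mrem/h
Total = 32.87 + 4.561 + 0.8125 = 38.24 mrem/h.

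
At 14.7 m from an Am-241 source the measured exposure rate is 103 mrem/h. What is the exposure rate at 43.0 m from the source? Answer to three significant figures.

Using I₁d₁² = I₂d₂², scaling from 14.7 m to 43.0 m:
(14.7/43.0)² = 0.1169, so 103 × 0.1169 = 12.04 mrem/h.

12.0 mrem/h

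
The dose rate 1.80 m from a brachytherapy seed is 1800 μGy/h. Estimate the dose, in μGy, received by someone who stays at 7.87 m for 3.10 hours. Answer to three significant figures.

Intensity scales as (d₁/d₂)², so rate at 7.87 m:
(1.80/7.87)² = 0.05231, so 1800 × 0.05231 = 94.16 μGy/h.
Dose = rate × time = 94.16 μGy/h × 3.100 h = 291.9 μGy.

292 μGy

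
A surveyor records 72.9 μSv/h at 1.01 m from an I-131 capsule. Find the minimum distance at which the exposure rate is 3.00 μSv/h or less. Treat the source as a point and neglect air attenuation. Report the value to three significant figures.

Since intensity falls as 1/r², d₂ = d₁·√(I₁/I₂).
I₁/I₂ = 72.9/3.00 = 24.30, so d₂ = 1.01 × √24.30 = 4.979 m.

4.98 m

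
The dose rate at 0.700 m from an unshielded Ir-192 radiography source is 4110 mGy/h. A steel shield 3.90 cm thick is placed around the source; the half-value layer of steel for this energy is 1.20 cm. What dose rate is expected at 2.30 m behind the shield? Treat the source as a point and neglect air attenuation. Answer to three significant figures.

Distance alone: (0.700/2.30)² = 0.09263, so 4110 × 0.09263 = 380.7 mGy/h.
Shield: 3.90/1.20 = 3.250 half-value layers → attenuation 2^(−3.250) = 0.1051.
Combined: 380.7 × 0.1051 = 40.01 mGy/h.

40.0 mGy/h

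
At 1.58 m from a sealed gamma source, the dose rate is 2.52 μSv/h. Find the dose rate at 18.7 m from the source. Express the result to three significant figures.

Since intensity falls as 1/r², the rate at 18.7 m is
(1.58/18.7)² = 0.007139, so 2.52 × 0.007139 = 0.01799 μSv/h.

0.0180 μSv/h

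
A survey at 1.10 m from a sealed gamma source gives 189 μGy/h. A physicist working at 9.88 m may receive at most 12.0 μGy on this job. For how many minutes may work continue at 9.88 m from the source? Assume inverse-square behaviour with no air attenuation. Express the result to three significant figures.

307 min

Intensity scales as (d₁/d₂)², so rate at 9.88 m:
(1.10/9.88)² = 0.01240, so 189 × 0.01240 = 2.344 μGy/h.
Stay time = 12.0 μGy ÷ 2.344 μGy/h = 5.119 h = 307.1 min.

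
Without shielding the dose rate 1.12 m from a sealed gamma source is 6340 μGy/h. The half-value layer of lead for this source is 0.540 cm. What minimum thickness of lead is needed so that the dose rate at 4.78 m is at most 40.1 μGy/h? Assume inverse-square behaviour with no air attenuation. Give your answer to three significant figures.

At 4.78 m, distance alone gives 6340 × (1.12/4.78)² = 6340 × 0.05490 = 348.1 μGy/h.
Further attenuation needed: 348.1/40.1 = 8.681.
n = log₂(8.681) = 3.118 half-value layers.
Thickness = 3.118 × 0.540 cm = 1.684 cm.

1.68 cm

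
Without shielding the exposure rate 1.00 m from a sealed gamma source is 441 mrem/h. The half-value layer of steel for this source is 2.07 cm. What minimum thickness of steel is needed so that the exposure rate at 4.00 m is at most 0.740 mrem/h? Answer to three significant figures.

10.8 cm

At 4.00 m, distance alone gives 441 × (1.00/4.00)² = 441 × 0.06250 = 27.56 mrem/h.
Further attenuation needed: 27.56/0.740 = 37.24.
n = log₂(37.24) = 5.219 half-value layers.
Thickness = 5.219 × 2.07 cm = 10.80 cm.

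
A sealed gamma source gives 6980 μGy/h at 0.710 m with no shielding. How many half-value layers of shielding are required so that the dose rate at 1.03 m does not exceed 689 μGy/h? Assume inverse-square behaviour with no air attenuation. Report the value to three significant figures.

At 1.03 m, distance alone gives (0.710/1.03)² = 0.4752, so 6980 × 0.4752 = 3317 μGy/h.
Further attenuation needed: 3317/689 = 4.814.
n = log₂(4.814) = 2.267 half-value layers.

2.27 half-value layers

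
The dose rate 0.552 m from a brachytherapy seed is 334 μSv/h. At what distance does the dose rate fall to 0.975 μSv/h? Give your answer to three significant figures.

10.2 m

Applying the 1/r² law, d₂ = d₁·√(I₁/I₂).
I₁/I₂ = 334/0.975 = 342.6, so d₂ = 0.552 × √342.6 = 10.22 m.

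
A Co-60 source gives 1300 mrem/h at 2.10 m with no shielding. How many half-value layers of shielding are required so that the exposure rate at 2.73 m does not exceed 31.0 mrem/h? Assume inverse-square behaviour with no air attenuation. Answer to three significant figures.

At 2.73 m, distance alone gives 1300 × (2.10/2.73)² = 1300 × 0.5917 = 769.2 mrem/h.
Further attenuation needed: 769.2/31.0 = 24.81.
n = log₂(24.81) = 4.633 half-value layers.

4.63 half-value layers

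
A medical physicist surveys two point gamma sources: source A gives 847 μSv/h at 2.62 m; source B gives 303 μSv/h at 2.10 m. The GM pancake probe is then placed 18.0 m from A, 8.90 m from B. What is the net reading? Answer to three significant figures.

34.8 μSv/h

By superposition, sum each source's inverse-square contribution:
A: 847 × (2.62/18.0)² = 17.94 μSv/h
B: 303 × (2.10/8.90)² = 16.87 μSv/h
Total = 17.94 + 16.87 = 34.81 μSv/h.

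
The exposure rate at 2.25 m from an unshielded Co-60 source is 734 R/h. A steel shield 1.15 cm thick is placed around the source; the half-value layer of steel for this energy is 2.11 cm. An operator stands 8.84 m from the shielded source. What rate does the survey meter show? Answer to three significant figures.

Distance alone: 734 × (2.25/8.84)² = 734 × 0.06478 = 47.55 R/h.
Shield: 1.15/2.11 = 0.5450 half-value layers → attenuation 2^(−0.5450) = 0.6854.
Combined: 47.55 × 0.6854 = 32.59 R/h.

32.6 R/h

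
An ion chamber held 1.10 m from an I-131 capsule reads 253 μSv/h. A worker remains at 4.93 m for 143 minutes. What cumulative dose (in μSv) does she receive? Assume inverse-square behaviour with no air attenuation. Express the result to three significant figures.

30.0 μSv

Applying the 1/r² law, rate at 4.93 m:
253 × (1.10/4.93)² = 253 × 0.04978 = 12.59 μSv/h.
Dose = rate × time = 12.59 μSv/h × 2.383 h = 30.00 μSv.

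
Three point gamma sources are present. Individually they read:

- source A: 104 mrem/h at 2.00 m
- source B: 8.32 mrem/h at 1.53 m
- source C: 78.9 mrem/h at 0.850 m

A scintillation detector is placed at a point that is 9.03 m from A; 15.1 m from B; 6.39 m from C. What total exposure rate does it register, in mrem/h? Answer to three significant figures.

By superposition, sum each source's inverse-square contribution:
A: 104 × (2.00/9.03)² = 5.102 mrem/h
B: 8.32 × (1.53/15.1)² = 0.08542 mrem/h
C: 78.9 × (0.850/6.39)² = 1.396 mrem/h
Total = 5.102 + 0.08542 + 1.396 = 6.583 mrem/h.

6.58 mrem/h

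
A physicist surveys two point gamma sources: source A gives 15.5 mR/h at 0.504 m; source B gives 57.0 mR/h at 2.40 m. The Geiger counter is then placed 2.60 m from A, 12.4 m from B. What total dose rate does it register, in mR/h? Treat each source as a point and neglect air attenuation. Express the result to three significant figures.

Each source contributes Iᵢ·(dᵢ/rᵢ)²; contributions add.
A: 15.5 × (0.504/2.60)² = 0.5824 mR/h
B: 57.0 × (2.40/12.4)² = 2.135 mR/h
Total = 0.5824 + 2.135 = 2.717 mR/h.

2.72 mR/h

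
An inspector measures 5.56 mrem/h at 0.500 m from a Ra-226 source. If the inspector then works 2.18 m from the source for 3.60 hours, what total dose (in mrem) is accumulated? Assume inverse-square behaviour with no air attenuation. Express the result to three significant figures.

Using I₁d₁² = I₂d₂², rate at 2.18 m:
(0.500/2.18)² = 0.05260, so 5.56 × 0.05260 = 0.2925 mrem/h.
Dose = rate × time = 0.2925 mrem/h × 3.600 h = 1.053 mrem.

1.05 mrem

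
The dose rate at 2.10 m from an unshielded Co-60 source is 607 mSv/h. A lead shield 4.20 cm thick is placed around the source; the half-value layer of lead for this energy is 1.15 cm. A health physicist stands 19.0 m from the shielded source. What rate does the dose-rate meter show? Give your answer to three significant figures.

0.590 mSv/h

Distance alone: (2.10/19.0)² = 0.01222, so 607 × 0.01222 = 7.418 mSv/h.
Shield: 4.20/1.15 = 3.652 half-value layers → attenuation 2^(−3.652) = 0.07955.
Combined: 7.418 × 0.07955 = 0.5901 mSv/h.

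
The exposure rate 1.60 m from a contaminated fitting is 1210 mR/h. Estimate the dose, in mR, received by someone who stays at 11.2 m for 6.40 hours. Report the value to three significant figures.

Using I₁d₁² = I₂d₂², rate at 11.2 m:
1210 × (1.60/11.2)² = 1210 × 0.02041 = 24.70 mR/h.
Dose = rate × time = 24.70 mR/h × 6.400 h = 158.1 mR.

158 mR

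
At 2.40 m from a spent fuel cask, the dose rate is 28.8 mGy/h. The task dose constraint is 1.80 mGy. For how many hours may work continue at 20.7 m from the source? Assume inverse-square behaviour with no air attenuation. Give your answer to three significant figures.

4.65 h

Using I₁d₁² = I₂d₂², rate at 20.7 m:
28.8 × (2.40/20.7)² = 28.8 × 0.01344 = 0.3871 mGy/h.
Stay time = 1.80 mGy ÷ 0.3871 mGy/h = 4.650 h.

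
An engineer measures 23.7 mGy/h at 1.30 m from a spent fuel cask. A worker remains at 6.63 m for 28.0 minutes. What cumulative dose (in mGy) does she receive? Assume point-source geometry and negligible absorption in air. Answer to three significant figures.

Using I₁d₁² = I₂d₂², rate at 6.63 m:
(1.30/6.63)² = 0.03845, so 23.7 × 0.03845 = 0.9113 mGy/h.
Dose = rate × time = 0.9113 mGy/h × 0.4667 h = 0.4253 mGy.

0.425 mGy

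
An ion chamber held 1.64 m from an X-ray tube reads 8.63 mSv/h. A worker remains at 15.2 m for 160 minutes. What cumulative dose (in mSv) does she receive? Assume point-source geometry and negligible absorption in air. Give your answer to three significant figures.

0.268 mSv

Intensity scales as (d₁/d₂)², so rate at 15.2 m:
8.63 × (1.64/15.2)² = 8.63 × 0.01164 = 0.1005 mSv/h.
Dose = rate × time = 0.1005 mSv/h × 2.667 h = 0.2680 mSv.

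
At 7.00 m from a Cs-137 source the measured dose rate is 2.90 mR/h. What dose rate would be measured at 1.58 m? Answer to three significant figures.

56.9 mR/h

By the inverse-square law, scaling from 7.00 m to 1.58 m:
2.90 × (7.00/1.58)² = 2.90 × 19.63 = 56.93 mR/h.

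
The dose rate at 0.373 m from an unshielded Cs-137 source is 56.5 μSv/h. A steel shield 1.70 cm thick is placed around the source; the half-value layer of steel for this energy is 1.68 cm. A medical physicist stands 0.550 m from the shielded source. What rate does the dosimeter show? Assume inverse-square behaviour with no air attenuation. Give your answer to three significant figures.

12.9 μSv/h

Distance alone: (0.373/0.550)² = 0.4599, so 56.5 × 0.4599 = 25.98 μSv/h.
Shield: 1.70/1.68 = 1.012 half-value layers → attenuation 2^(−1.012) = 0.4959.
Combined: 25.98 × 0.4959 = 12.88 μSv/h.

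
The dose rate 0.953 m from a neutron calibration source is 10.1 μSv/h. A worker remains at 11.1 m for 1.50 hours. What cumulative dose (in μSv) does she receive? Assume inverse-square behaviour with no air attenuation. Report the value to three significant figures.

Applying the 1/r² law, rate at 11.1 m:
10.1 × (0.953/11.1)² = 10.1 × 0.007371 = 0.07445 μSv/h.
Dose = rate × time = 0.07445 μSv/h × 1.500 h = 0.1117 μSv.

0.112 μSv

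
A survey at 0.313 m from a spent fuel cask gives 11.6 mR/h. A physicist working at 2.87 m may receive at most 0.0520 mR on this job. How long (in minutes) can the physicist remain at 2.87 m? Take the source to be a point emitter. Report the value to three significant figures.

22.6 min

Using I₁d₁² = I₂d₂², rate at 2.87 m:
(0.313/2.87)² = 0.01189, so 11.6 × 0.01189 = 0.1379 mR/h.
Stay time = 0.0520 mR ÷ 0.1379 mR/h = 0.3771 h = 22.63 min.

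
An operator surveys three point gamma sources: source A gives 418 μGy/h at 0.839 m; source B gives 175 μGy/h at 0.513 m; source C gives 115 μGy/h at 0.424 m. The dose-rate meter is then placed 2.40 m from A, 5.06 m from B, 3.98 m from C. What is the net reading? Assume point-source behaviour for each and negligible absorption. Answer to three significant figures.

54.2 μGy/h

Each source contributes Iᵢ·(dᵢ/rᵢ)²; contributions add.
A: 418 × (0.839/2.40)² = 51.08 μGy/h
B: 175 × (0.513/5.06)² = 1.799 μGy/h
C: 115 × (0.424/3.98)² = 1.305 μGy/h
Total = 51.08 + 1.799 + 1.305 = 54.18 μGy/h.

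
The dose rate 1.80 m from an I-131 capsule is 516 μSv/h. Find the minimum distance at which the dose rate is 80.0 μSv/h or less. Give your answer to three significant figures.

By the inverse-square law, d₂ = d₁·√(I₁/I₂).
I₁/I₂ = 516/80.0 = 6.450, so d₂ = 1.80 × √6.450 = 4.571 m.

4.57 m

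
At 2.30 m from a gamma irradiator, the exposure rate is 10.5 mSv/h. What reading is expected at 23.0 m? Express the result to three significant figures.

0.105 mSv/h

Applying the 1/r² law, the rate at 23.0 m is
(2.30/23.0)² = 0.01000, so 10.5 × 0.01000 = 0.1050 mSv/h.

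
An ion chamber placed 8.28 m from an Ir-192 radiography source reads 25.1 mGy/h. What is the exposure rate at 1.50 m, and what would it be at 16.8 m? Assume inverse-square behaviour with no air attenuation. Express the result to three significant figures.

Using I₁d₁² = I₂d₂²,
At 1.50 m: (8.28/1.50)² = 30.47, so 25.1 × 30.47 = 764.8 mGy/h
At 16.8 m: 764.8 × (1.50/16.8)² = 764.8 × 0.007972 = 6.097 mGy/h.

765 mGy/h; 6.10 mGy/h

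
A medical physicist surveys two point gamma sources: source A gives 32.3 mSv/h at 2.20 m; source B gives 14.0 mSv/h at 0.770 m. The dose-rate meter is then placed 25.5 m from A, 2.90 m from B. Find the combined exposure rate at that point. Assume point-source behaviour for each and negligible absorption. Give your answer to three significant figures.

By superposition, sum each source's inverse-square contribution:
A: 32.3 × (2.20/25.5)² = 0.2404 mSv/h
B: 14.0 × (0.770/2.90)² = 0.9870 mSv/h
Total = 0.2404 + 0.9870 = 1.227 mSv/h.

1.23 mSv/h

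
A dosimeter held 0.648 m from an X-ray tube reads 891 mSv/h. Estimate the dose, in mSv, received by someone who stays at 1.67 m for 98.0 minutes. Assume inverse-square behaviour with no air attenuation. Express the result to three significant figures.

Intensity scales as (d₁/d₂)², so rate at 1.67 m:
(0.648/1.67)² = 0.1506, so 891 × 0.1506 = 134.2 mSv/h.
Dose = rate × time = 134.2 mSv/h × 1.633 h = 219.1 mSv.

219 mSv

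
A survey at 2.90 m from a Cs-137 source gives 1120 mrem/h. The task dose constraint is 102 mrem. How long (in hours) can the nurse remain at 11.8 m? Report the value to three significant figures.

Using I₁d₁² = I₂d₂², rate at 11.8 m:
(2.90/11.8)² = 0.06040, so 1120 × 0.06040 = 67.65 mrem/h.
Stay time = 102 mrem ÷ 67.65 mrem/h = 1.508 h.

1.51 h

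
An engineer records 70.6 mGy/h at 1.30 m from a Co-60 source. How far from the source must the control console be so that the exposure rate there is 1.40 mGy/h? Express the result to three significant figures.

Using I₁d₁² = I₂d₂², d₂ = d₁·√(I₁/I₂).
I₁/I₂ = 70.6/1.40 = 50.43, so d₂ = 1.30 × √50.43 = 9.232 m.

9.23 m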